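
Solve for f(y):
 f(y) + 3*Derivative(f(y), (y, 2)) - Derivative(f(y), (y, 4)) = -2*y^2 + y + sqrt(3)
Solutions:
 f(y) = C1*exp(-sqrt(2)*y*sqrt(3 + sqrt(13))/2) + C2*exp(sqrt(2)*y*sqrt(3 + sqrt(13))/2) + C3*sin(sqrt(2)*y*sqrt(-3 + sqrt(13))/2) + C4*cos(sqrt(2)*y*sqrt(-3 + sqrt(13))/2) - 2*y^2 + y + sqrt(3) + 12


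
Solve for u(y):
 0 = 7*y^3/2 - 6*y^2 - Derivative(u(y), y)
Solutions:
 u(y) = C1 + 7*y^4/8 - 2*y^3


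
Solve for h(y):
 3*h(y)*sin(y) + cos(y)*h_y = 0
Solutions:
 h(y) = C1*cos(y)^3


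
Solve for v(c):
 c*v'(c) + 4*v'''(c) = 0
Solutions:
 v(c) = C1 + Integral(C2*airyai(-2^(1/3)*c/2) + C3*airybi(-2^(1/3)*c/2), c)


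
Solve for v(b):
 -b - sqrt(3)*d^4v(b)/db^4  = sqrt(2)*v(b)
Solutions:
 v(b) = -sqrt(2)*b/2 + (C1*sin(2^(5/8)*3^(7/8)*b/6) + C2*cos(2^(5/8)*3^(7/8)*b/6))*exp(-2^(5/8)*3^(7/8)*b/6) + (C3*sin(2^(5/8)*3^(7/8)*b/6) + C4*cos(2^(5/8)*3^(7/8)*b/6))*exp(2^(5/8)*3^(7/8)*b/6)


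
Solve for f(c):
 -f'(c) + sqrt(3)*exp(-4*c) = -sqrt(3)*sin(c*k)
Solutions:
 f(c) = C1 - sqrt(3)*exp(-4*c)/4 - sqrt(3)*cos(c*k)/k


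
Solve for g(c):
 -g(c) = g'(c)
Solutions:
 g(c) = C1*exp(-c)


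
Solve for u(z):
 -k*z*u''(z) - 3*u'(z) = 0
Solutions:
 u(z) = C1 + z^(((re(k) - 3)*re(k) + im(k)^2)/(re(k)^2 + im(k)^2))*(C2*sin(3*log(z)*Abs(im(k))/(re(k)^2 + im(k)^2)) + C3*cos(3*log(z)*im(k)/(re(k)^2 + im(k)^2)))


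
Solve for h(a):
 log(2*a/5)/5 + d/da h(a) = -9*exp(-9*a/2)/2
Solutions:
 h(a) = C1 - a*log(a)/5 + a*(-log(2) + 1 + log(5))/5 + exp(-9*a/2)


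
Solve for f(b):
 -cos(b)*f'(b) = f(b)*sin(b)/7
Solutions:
 f(b) = C1*cos(b)^(1/7)


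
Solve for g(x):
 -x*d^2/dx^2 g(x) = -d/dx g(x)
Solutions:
 g(x) = C1 + C2*x^2


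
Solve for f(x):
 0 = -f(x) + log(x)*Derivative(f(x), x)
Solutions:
 f(x) = C1*exp(li(x))


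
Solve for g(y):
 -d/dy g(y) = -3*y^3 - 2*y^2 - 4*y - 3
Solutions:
 g(y) = C1 + 3*y^4/4 + 2*y^3/3 + 2*y^2 + 3*y


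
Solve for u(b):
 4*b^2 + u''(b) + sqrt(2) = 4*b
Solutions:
 u(b) = C1 + C2*b - b^4/3 + 2*b^3/3 - sqrt(2)*b^2/2


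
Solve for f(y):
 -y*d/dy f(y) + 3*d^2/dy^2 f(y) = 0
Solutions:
 f(y) = C1 + C2*erfi(sqrt(6)*y/6)


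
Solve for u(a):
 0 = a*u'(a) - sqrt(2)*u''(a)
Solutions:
 u(a) = C1 + C2*erfi(2^(1/4)*a/2)


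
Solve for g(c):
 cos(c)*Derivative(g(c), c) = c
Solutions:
 g(c) = C1 + Integral(c/cos(c), c)


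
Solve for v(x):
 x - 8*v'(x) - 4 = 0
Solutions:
 v(x) = C1 + x^2/16 - x/2


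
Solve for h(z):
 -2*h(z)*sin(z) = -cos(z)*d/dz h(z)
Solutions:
 h(z) = C1/cos(z)^2


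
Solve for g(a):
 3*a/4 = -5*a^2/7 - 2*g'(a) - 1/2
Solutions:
 g(a) = C1 - 5*a^3/42 - 3*a^2/16 - a/4


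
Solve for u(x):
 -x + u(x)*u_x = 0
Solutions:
 u(x) = -sqrt(C1 + x^2)
 u(x) = sqrt(C1 + x^2)


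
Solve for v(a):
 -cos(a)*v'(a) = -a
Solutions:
 v(a) = C1 + Integral(a/cos(a), a)


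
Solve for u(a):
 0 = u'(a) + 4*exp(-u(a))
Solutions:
 u(a) = log(C1 - 4*a)


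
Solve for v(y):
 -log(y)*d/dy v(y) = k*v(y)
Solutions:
 v(y) = C1*exp(-k*li(y))


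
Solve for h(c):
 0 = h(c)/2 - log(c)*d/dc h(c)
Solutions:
 h(c) = C1*exp(li(c)/2)


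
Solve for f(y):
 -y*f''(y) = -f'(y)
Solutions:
 f(y) = C1 + C2*y^2


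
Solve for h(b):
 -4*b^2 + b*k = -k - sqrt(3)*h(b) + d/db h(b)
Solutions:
 h(b) = C1*exp(sqrt(3)*b) + 4*sqrt(3)*b^2/3 - sqrt(3)*b*k/3 + 8*b/3 - sqrt(3)*k/3 - k/3 + 8*sqrt(3)/9


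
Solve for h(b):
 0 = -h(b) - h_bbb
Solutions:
 h(b) = C3*exp(-b) + (C1*sin(sqrt(3)*b/2) + C2*cos(sqrt(3)*b/2))*exp(b/2)


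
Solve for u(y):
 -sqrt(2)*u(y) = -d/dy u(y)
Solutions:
 u(y) = C1*exp(sqrt(2)*y)


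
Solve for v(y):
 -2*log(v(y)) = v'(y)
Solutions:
 li(v(y)) = C1 - 2*y


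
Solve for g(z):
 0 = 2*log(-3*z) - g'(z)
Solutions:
 g(z) = C1 + 2*z*log(-z) + 2*z*(-1 + log(3))


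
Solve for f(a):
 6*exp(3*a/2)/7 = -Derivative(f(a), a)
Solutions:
 f(a) = C1 - 4*exp(3*a/2)/7


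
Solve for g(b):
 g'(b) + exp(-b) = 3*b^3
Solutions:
 g(b) = C1 + 3*b^4/4 + exp(-b)


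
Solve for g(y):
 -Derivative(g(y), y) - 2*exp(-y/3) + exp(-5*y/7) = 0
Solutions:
 g(y) = C1 + 6*exp(-y/3) - 7*exp(-5*y/7)/5


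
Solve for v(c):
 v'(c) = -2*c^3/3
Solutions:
 v(c) = C1 - c^4/6


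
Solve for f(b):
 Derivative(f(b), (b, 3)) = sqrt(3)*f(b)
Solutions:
 f(b) = C3*exp(3^(1/6)*b) + (C1*sin(3^(2/3)*b/2) + C2*cos(3^(2/3)*b/2))*exp(-3^(1/6)*b/2)


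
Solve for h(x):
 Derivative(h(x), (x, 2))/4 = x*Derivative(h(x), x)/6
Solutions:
 h(x) = C1 + C2*erfi(sqrt(3)*x/3)


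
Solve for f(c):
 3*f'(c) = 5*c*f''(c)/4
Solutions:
 f(c) = C1 + C2*c^(17/5)


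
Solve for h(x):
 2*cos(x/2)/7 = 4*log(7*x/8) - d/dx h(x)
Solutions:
 h(x) = C1 + 4*x*log(x) - 12*x*log(2) - 4*x + 4*x*log(7) - 4*sin(x/2)/7


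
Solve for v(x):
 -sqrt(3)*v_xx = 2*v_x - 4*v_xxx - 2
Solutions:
 v(x) = C1 + C2*exp(x*(sqrt(3) + sqrt(35))/8) + C3*exp(x*(-sqrt(35) + sqrt(3))/8) + x


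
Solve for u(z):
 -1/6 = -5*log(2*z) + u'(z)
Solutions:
 u(z) = C1 + 5*z*log(z) - 31*z/6 + z*log(32)


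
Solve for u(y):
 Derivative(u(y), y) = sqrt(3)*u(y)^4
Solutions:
 u(y) = (-1/(C1 + 3*sqrt(3)*y))^(1/3)
 u(y) = (-1/(C1 + sqrt(3)*y))^(1/3)*(-3^(2/3) - 3*3^(1/6)*I)/6
 u(y) = (-1/(C1 + sqrt(3)*y))^(1/3)*(-3^(2/3) + 3*3^(1/6)*I)/6


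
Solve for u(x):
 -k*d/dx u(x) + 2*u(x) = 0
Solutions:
 u(x) = C1*exp(2*x/k)


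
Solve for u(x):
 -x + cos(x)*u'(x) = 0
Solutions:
 u(x) = C1 + Integral(x/cos(x), x)


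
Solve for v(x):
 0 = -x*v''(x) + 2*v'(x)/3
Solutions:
 v(x) = C1 + C2*x^(5/3)


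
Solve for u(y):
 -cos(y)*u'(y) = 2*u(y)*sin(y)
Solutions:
 u(y) = C1*cos(y)^2


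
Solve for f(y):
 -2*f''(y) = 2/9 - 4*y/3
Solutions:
 f(y) = C1 + C2*y + y^3/9 - y^2/18


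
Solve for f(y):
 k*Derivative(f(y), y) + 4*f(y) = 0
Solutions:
 f(y) = C1*exp(-4*y/k)


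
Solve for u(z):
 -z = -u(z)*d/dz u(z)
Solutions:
 u(z) = -sqrt(C1 + z^2)
 u(z) = sqrt(C1 + z^2)


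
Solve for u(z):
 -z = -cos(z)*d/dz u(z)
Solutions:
 u(z) = C1 + Integral(z/cos(z), z)


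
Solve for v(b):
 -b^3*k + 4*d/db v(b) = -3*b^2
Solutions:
 v(b) = C1 + b^4*k/16 - b^3/4


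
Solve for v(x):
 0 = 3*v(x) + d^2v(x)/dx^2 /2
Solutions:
 v(x) = C1*sin(sqrt(6)*x) + C2*cos(sqrt(6)*x)


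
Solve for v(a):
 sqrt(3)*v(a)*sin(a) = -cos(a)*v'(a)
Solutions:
 v(a) = C1*cos(a)^(sqrt(3))


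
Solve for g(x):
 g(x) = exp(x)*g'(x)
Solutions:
 g(x) = C1*exp(-exp(-x))


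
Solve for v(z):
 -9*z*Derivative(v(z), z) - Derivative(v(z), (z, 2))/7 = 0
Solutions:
 v(z) = C1 + C2*erf(3*sqrt(14)*z/2)


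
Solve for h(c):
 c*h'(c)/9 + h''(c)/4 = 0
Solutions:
 h(c) = C1 + C2*erf(sqrt(2)*c/3)


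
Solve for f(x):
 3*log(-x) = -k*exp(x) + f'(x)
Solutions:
 f(x) = C1 + k*exp(x) + 3*x*log(-x) - 3*x


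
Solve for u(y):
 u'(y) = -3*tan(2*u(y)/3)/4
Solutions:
 u(y) = -3*asin(C1*exp(-y/2))/2 + 3*pi/2
 u(y) = 3*asin(C1*exp(-y/2))/2


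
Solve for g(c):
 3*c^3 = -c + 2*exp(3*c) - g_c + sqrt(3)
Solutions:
 g(c) = C1 - 3*c^4/4 - c^2/2 + sqrt(3)*c + 2*exp(3*c)/3


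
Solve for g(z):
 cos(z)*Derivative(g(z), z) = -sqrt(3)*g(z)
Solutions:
 g(z) = C1*(sin(z) - 1)^(sqrt(3)/2)/(sin(z) + 1)^(sqrt(3)/2)


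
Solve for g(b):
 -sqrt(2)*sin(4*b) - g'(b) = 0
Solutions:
 g(b) = C1 + sqrt(2)*cos(4*b)/4


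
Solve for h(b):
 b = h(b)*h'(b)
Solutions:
 h(b) = -sqrt(C1 + b^2)
 h(b) = sqrt(C1 + b^2)


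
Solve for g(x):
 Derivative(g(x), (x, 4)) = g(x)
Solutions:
 g(x) = C1*exp(-x) + C2*exp(x) + C3*sin(x) + C4*cos(x)


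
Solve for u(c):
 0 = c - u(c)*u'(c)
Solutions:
 u(c) = -sqrt(C1 + c^2)
 u(c) = sqrt(C1 + c^2)


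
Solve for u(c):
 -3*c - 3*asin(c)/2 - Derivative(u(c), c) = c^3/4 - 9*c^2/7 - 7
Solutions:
 u(c) = C1 - c^4/16 + 3*c^3/7 - 3*c^2/2 - 3*c*asin(c)/2 + 7*c - 3*sqrt(1 - c^2)/2


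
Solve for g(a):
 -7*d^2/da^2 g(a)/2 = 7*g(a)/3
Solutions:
 g(a) = C1*sin(sqrt(6)*a/3) + C2*cos(sqrt(6)*a/3)


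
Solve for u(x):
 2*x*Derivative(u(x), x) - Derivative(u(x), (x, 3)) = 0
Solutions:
 u(x) = C1 + Integral(C2*airyai(2^(1/3)*x) + C3*airybi(2^(1/3)*x), x)


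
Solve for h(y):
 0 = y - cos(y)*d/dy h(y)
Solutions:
 h(y) = C1 + Integral(y/cos(y), y)


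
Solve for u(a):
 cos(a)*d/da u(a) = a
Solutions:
 u(a) = C1 + Integral(a/cos(a), a)


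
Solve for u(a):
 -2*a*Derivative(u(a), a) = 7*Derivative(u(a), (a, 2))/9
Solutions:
 u(a) = C1 + C2*erf(3*sqrt(7)*a/7)


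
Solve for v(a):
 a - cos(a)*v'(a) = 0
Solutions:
 v(a) = C1 + Integral(a/cos(a), a)


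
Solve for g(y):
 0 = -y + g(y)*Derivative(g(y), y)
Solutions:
 g(y) = -sqrt(C1 + y^2)
 g(y) = sqrt(C1 + y^2)


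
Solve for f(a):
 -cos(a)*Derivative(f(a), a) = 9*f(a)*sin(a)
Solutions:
 f(a) = C1*cos(a)^9


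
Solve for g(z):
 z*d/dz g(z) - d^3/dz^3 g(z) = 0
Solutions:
 g(z) = C1 + Integral(C2*airyai(z) + C3*airybi(z), z)


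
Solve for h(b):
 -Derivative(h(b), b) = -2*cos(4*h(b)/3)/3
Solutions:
 -2*b/3 - 3*log(sin(4*h(b)/3) - 1)/8 + 3*log(sin(4*h(b)/3) + 1)/8 = C1


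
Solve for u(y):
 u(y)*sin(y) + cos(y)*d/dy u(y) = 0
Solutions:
 u(y) = C1*cos(y)


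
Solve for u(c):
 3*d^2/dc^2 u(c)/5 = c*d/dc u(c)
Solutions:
 u(c) = C1 + C2*erfi(sqrt(30)*c/6)


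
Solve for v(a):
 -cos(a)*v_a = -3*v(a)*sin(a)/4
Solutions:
 v(a) = C1/cos(a)^(3/4)


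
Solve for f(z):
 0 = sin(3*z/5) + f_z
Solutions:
 f(z) = C1 + 5*cos(3*z/5)/3


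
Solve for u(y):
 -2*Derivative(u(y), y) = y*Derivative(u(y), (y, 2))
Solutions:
 u(y) = C1 + C2/y


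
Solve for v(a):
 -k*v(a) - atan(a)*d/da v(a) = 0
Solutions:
 v(a) = C1*exp(-k*Integral(1/atan(a), a))


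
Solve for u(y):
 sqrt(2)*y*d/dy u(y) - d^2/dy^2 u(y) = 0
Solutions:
 u(y) = C1 + C2*erfi(2^(3/4)*y/2)


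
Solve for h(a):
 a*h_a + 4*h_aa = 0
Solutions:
 h(a) = C1 + C2*erf(sqrt(2)*a/4)


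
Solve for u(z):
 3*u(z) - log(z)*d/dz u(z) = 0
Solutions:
 u(z) = C1*exp(3*li(z))


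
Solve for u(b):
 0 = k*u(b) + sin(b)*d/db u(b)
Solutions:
 u(b) = C1*exp(k*(-log(cos(b) - 1) + log(cos(b) + 1))/2)


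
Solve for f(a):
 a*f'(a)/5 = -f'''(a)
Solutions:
 f(a) = C1 + Integral(C2*airyai(-5^(2/3)*a/5) + C3*airybi(-5^(2/3)*a/5), a)


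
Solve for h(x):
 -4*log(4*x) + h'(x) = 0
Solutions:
 h(x) = C1 + 4*x*log(x) - 4*x + x*log(256)


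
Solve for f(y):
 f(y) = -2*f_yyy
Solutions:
 f(y) = C3*exp(-2^(2/3)*y/2) + (C1*sin(2^(2/3)*sqrt(3)*y/4) + C2*cos(2^(2/3)*sqrt(3)*y/4))*exp(2^(2/3)*y/4)


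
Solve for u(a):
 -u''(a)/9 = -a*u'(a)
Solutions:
 u(a) = C1 + C2*erfi(3*sqrt(2)*a/2)


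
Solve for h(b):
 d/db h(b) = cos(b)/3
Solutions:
 h(b) = C1 + sin(b)/3


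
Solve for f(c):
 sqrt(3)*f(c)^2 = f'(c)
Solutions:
 f(c) = -1/(C1 + sqrt(3)*c)


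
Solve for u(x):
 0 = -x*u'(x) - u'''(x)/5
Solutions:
 u(x) = C1 + Integral(C2*airyai(-5^(1/3)*x) + C3*airybi(-5^(1/3)*x), x)


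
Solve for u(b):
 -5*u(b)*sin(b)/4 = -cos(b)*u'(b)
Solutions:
 u(b) = C1/cos(b)^(5/4)


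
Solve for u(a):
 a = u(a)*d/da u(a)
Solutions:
 u(a) = -sqrt(C1 + a^2)
 u(a) = sqrt(C1 + a^2)


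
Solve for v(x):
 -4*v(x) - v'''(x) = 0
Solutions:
 v(x) = C3*exp(-2^(2/3)*x) + (C1*sin(2^(2/3)*sqrt(3)*x/2) + C2*cos(2^(2/3)*sqrt(3)*x/2))*exp(2^(2/3)*x/2)


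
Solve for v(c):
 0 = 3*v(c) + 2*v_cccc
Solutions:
 v(c) = (C1*sin(6^(1/4)*c/2) + C2*cos(6^(1/4)*c/2))*exp(-6^(1/4)*c/2) + (C3*sin(6^(1/4)*c/2) + C4*cos(6^(1/4)*c/2))*exp(6^(1/4)*c/2)


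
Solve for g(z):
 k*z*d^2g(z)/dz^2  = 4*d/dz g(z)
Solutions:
 g(z) = C1 + z^(((re(k) + 4)*re(k) + im(k)^2)/(re(k)^2 + im(k)^2))*(C2*sin(4*log(z)*Abs(im(k))/(re(k)^2 + im(k)^2)) + C3*cos(4*log(z)*im(k)/(re(k)^2 + im(k)^2)))


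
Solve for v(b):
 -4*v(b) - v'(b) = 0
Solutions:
 v(b) = C1*exp(-4*b)


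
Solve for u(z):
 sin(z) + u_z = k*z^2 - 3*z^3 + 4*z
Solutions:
 u(z) = C1 + k*z^3/3 - 3*z^4/4 + 2*z^2 + cos(z)


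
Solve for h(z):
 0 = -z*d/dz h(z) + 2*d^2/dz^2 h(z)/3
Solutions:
 h(z) = C1 + C2*erfi(sqrt(3)*z/2)


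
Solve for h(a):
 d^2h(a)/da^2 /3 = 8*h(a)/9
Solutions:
 h(a) = C1*exp(-2*sqrt(6)*a/3) + C2*exp(2*sqrt(6)*a/3)


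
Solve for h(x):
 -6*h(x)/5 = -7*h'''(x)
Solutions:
 h(x) = C3*exp(35^(2/3)*6^(1/3)*x/35) + (C1*sin(2^(1/3)*3^(5/6)*35^(2/3)*x/70) + C2*cos(2^(1/3)*3^(5/6)*35^(2/3)*x/70))*exp(-35^(2/3)*6^(1/3)*x/70)


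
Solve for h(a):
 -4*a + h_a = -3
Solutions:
 h(a) = C1 + 2*a^2 - 3*a


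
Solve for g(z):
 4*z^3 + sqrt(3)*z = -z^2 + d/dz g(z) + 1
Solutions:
 g(z) = C1 + z^4 + z^3/3 + sqrt(3)*z^2/2 - z


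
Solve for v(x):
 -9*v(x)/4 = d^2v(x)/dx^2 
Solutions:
 v(x) = C1*sin(3*x/2) + C2*cos(3*x/2)


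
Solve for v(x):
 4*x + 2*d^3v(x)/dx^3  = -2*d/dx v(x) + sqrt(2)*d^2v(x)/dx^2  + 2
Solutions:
 v(x) = C1 - x^2 - sqrt(2)*x + x + (C2*sin(sqrt(14)*x/4) + C3*cos(sqrt(14)*x/4))*exp(sqrt(2)*x/4)


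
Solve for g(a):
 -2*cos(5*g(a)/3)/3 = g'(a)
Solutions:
 2*a/3 - 3*log(sin(5*g(a)/3) - 1)/10 + 3*log(sin(5*g(a)/3) + 1)/10 = C1


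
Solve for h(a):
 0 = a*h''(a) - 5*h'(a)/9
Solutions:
 h(a) = C1 + C2*a^(14/9)


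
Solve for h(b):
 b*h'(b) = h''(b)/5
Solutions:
 h(b) = C1 + C2*erfi(sqrt(10)*b/2)


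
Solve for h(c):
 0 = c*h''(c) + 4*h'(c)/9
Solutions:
 h(c) = C1 + C2*c^(5/9)


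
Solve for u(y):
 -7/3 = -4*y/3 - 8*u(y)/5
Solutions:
 u(y) = 35/24 - 5*y/6


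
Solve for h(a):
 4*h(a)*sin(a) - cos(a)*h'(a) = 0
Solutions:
 h(a) = C1/cos(a)^4


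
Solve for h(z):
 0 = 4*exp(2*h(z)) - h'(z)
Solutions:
 h(z) = log(-sqrt(-1/(C1 + 4*z))) - log(2)/2
 h(z) = log(-1/(C1 + 4*z))/2 - log(2)/2


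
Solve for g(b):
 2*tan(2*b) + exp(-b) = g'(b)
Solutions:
 g(b) = C1 + log(tan(2*b)^2 + 1)/2 - exp(-b)


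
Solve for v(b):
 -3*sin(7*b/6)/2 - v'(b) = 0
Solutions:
 v(b) = C1 + 9*cos(7*b/6)/7


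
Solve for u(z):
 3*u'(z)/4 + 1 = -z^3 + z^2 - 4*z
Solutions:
 u(z) = C1 - z^4/3 + 4*z^3/9 - 8*z^2/3 - 4*z/3


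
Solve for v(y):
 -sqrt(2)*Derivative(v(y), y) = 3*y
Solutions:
 v(y) = C1 - 3*sqrt(2)*y^2/4


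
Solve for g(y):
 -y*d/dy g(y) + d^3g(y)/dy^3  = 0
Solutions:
 g(y) = C1 + Integral(C2*airyai(y) + C3*airybi(y), y)


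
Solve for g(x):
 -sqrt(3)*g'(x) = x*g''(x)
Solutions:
 g(x) = C1 + C2*x^(1 - sqrt(3))


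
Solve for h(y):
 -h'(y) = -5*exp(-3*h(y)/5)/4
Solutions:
 h(y) = 5*log(C1 + 3*y/4)/3
 h(y) = 5*log((-150^(1/3) - 3^(5/6)*50^(1/3)*I)*(C1 + 5*y)^(1/3)/20)
 h(y) = 5*log((-150^(1/3) + 3^(5/6)*50^(1/3)*I)*(C1 + 5*y)^(1/3)/20)


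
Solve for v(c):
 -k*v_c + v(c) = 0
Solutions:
 v(c) = C1*exp(c/k)


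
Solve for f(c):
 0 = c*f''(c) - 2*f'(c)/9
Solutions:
 f(c) = C1 + C2*c^(11/9)


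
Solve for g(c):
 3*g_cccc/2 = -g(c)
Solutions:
 g(c) = (C1*sin(6^(3/4)*c/6) + C2*cos(6^(3/4)*c/6))*exp(-6^(3/4)*c/6) + (C3*sin(6^(3/4)*c/6) + C4*cos(6^(3/4)*c/6))*exp(6^(3/4)*c/6)


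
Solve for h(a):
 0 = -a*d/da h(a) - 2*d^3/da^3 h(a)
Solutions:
 h(a) = C1 + Integral(C2*airyai(-2^(2/3)*a/2) + C3*airybi(-2^(2/3)*a/2), a)


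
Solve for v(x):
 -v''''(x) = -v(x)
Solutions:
 v(x) = C1*exp(-x) + C2*exp(x) + C3*sin(x) + C4*cos(x)


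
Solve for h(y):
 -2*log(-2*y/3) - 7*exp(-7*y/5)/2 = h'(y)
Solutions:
 h(y) = C1 - 2*y*log(-y) + 2*y*(-log(2) + 1 + log(3)) + 5*exp(-7*y/5)/2


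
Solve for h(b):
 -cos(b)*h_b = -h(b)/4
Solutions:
 h(b) = C1*(sin(b) + 1)^(1/8)/(sin(b) - 1)^(1/8)


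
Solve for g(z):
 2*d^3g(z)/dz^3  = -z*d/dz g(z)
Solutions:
 g(z) = C1 + Integral(C2*airyai(-2^(2/3)*z/2) + C3*airybi(-2^(2/3)*z/2), z)


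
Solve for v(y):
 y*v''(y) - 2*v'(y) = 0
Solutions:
 v(y) = C1 + C2*y^3


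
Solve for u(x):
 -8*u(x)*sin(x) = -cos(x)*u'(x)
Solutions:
 u(x) = C1/cos(x)^8


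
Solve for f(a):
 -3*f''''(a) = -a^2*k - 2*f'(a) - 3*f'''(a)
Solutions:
 f(a) = C1 + C2*exp(a*(-(3*sqrt(11) + 10)^(1/3) - 1/(3*sqrt(11) + 10)^(1/3) + 2)/6)*sin(sqrt(3)*a*(-(3*sqrt(11) + 10)^(1/3) + (3*sqrt(11) + 10)^(-1/3))/6) + C3*exp(a*(-(3*sqrt(11) + 10)^(1/3) - 1/(3*sqrt(11) + 10)^(1/3) + 2)/6)*cos(sqrt(3)*a*(-(3*sqrt(11) + 10)^(1/3) + (3*sqrt(11) + 10)^(-1/3))/6) + C4*exp(a*((3*sqrt(11) + 10)^(-1/3) + 1 + (3*sqrt(11) + 10)^(1/3))/3) - a^3*k/6 + 3*a*k/2


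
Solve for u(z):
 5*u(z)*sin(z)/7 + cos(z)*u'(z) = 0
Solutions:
 u(z) = C1*cos(z)^(5/7)


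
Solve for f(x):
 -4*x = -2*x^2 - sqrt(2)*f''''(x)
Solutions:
 f(x) = C1 + C2*x + C3*x^2 + C4*x^3 - sqrt(2)*x^6/360 + sqrt(2)*x^5/60


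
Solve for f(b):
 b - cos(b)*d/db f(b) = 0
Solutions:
 f(b) = C1 + Integral(b/cos(b), b)


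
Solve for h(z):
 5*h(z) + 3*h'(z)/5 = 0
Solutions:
 h(z) = C1*exp(-25*z/3)


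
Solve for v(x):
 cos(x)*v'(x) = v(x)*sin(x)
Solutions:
 v(x) = C1/cos(x)


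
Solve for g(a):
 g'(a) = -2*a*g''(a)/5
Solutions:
 g(a) = C1 + C2/a^(3/2)


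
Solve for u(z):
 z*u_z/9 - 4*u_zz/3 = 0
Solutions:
 u(z) = C1 + C2*erfi(sqrt(6)*z/12)


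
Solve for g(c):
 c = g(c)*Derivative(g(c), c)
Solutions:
 g(c) = -sqrt(C1 + c^2)
 g(c) = sqrt(C1 + c^2)


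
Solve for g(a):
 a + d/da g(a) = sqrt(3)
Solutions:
 g(a) = C1 - a^2/2 + sqrt(3)*a


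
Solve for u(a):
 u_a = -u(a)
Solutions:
 u(a) = C1*exp(-a)


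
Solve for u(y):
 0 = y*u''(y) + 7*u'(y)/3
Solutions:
 u(y) = C1 + C2/y^(4/3)


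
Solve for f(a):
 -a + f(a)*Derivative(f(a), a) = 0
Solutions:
 f(a) = -sqrt(C1 + a^2)
 f(a) = sqrt(C1 + a^2)


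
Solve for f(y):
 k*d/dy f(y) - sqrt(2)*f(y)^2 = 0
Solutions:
 f(y) = -k/(C1*k + sqrt(2)*y)


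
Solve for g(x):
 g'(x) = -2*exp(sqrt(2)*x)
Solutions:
 g(x) = C1 - sqrt(2)*exp(sqrt(2)*x)


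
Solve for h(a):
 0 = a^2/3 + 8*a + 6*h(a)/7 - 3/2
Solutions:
 h(a) = -7*a^2/18 - 28*a/3 + 7/4


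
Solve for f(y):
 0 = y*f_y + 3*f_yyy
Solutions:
 f(y) = C1 + Integral(C2*airyai(-3^(2/3)*y/3) + C3*airybi(-3^(2/3)*y/3), y)


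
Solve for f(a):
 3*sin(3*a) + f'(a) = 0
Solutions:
 f(a) = C1 + cos(3*a)


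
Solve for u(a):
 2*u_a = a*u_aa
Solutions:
 u(a) = C1 + C2*a^3


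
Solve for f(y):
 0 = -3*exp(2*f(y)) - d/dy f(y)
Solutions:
 f(y) = log(-sqrt(-1/(C1 - 3*y))) - log(2)/2
 f(y) = log(-1/(C1 - 3*y))/2 - log(2)/2


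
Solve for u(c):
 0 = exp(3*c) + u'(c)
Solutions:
 u(c) = C1 - exp(3*c)/3


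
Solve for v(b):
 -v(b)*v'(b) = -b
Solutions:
 v(b) = -sqrt(C1 + b^2)
 v(b) = sqrt(C1 + b^2)


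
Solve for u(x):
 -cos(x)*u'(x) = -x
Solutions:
 u(x) = C1 + Integral(x/cos(x), x)


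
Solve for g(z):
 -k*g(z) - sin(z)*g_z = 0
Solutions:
 g(z) = C1*exp(k*(-log(cos(z) - 1) + log(cos(z) + 1))/2)


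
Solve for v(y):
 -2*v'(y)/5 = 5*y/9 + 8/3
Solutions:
 v(y) = C1 - 25*y^2/36 - 20*y/3


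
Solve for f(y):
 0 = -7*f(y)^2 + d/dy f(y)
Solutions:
 f(y) = -1/(C1 + 7*y)


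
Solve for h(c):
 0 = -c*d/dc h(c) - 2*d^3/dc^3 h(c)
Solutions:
 h(c) = C1 + Integral(C2*airyai(-2^(2/3)*c/2) + C3*airybi(-2^(2/3)*c/2), c)


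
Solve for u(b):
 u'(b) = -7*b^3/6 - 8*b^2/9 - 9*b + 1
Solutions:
 u(b) = C1 - 7*b^4/24 - 8*b^3/27 - 9*b^2/2 + b


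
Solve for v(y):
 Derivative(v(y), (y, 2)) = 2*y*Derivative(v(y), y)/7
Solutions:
 v(y) = C1 + C2*erfi(sqrt(7)*y/7)


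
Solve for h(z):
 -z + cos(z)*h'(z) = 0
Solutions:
 h(z) = C1 + Integral(z/cos(z), z)


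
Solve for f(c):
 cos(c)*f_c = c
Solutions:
 f(c) = C1 + Integral(c/cos(c), c)


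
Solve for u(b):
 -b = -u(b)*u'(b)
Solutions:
 u(b) = -sqrt(C1 + b^2)
 u(b) = sqrt(C1 + b^2)


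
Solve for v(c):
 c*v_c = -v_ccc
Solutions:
 v(c) = C1 + Integral(C2*airyai(-c) + C3*airybi(-c), c)


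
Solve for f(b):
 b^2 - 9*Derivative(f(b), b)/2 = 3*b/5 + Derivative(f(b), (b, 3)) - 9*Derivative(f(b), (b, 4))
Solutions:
 f(b) = C1 + C2*exp(b*(-2^(1/3)*(81*sqrt(59073) + 19687)^(1/3) - 2*2^(2/3)/(81*sqrt(59073) + 19687)^(1/3) + 4)/108)*sin(2^(1/3)*sqrt(3)*b*(-(81*sqrt(59073) + 19687)^(1/3) + 2*2^(1/3)/(81*sqrt(59073) + 19687)^(1/3))/108) + C3*exp(b*(-2^(1/3)*(81*sqrt(59073) + 19687)^(1/3) - 2*2^(2/3)/(81*sqrt(59073) + 19687)^(1/3) + 4)/108)*cos(2^(1/3)*sqrt(3)*b*(-(81*sqrt(59073) + 19687)^(1/3) + 2*2^(1/3)/(81*sqrt(59073) + 19687)^(1/3))/108) + C4*exp(b*(2*2^(2/3)/(81*sqrt(59073) + 19687)^(1/3) + 2 + 2^(1/3)*(81*sqrt(59073) + 19687)^(1/3))/54) + 2*b^3/27 - b^2/15 - 8*b/81


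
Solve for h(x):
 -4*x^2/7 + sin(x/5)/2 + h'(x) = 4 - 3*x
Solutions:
 h(x) = C1 + 4*x^3/21 - 3*x^2/2 + 4*x + 5*cos(x/5)/2


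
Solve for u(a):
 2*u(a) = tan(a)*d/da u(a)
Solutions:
 u(a) = C1*sin(a)^2


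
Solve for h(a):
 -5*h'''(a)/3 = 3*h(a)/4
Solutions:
 h(a) = C3*exp(-3^(2/3)*50^(1/3)*a/10) + (C1*sin(3*3^(1/6)*50^(1/3)*a/20) + C2*cos(3*3^(1/6)*50^(1/3)*a/20))*exp(3^(2/3)*50^(1/3)*a/20)


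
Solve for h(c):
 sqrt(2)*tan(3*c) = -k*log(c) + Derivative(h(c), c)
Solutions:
 h(c) = C1 + c*k*(log(c) - 1) - sqrt(2)*log(cos(3*c))/3


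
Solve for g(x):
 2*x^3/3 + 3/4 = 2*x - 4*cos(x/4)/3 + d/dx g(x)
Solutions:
 g(x) = C1 + x^4/6 - x^2 + 3*x/4 + 16*sin(x/4)/3


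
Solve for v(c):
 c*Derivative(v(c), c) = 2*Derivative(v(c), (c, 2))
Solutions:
 v(c) = C1 + C2*erfi(c/2)


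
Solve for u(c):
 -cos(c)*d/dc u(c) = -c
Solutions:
 u(c) = C1 + Integral(c/cos(c), c)


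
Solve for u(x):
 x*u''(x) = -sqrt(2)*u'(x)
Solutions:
 u(x) = C1 + C2*x^(1 - sqrt(2))


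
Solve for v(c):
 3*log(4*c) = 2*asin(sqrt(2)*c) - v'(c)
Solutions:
 v(c) = C1 - 3*c*log(c) + 2*c*asin(sqrt(2)*c) - 6*c*log(2) + 3*c + sqrt(2)*sqrt(1 - 2*c^2)


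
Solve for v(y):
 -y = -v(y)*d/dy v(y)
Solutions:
 v(y) = -sqrt(C1 + y^2)
 v(y) = sqrt(C1 + y^2)


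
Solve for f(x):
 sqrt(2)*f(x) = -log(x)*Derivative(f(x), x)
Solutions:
 f(x) = C1*exp(-sqrt(2)*li(x))


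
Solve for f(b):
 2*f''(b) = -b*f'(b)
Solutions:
 f(b) = C1 + C2*erf(b/2)


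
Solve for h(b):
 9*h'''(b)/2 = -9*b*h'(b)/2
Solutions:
 h(b) = C1 + Integral(C2*airyai(-b) + C3*airybi(-b), b)


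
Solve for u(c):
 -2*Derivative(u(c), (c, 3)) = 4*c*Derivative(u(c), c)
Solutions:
 u(c) = C1 + Integral(C2*airyai(-2^(1/3)*c) + C3*airybi(-2^(1/3)*c), c)


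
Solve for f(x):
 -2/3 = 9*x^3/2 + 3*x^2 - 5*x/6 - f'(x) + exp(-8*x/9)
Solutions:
 f(x) = C1 + 9*x^4/8 + x^3 - 5*x^2/12 + 2*x/3 - 9*exp(-8*x/9)/8


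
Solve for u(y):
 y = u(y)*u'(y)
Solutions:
 u(y) = -sqrt(C1 + y^2)
 u(y) = sqrt(C1 + y^2)


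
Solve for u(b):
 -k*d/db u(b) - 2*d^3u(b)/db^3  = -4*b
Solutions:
 u(b) = C1 + C2*exp(-sqrt(2)*b*sqrt(-k)/2) + C3*exp(sqrt(2)*b*sqrt(-k)/2) + 2*b^2/k


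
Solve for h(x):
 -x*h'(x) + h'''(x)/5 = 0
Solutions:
 h(x) = C1 + Integral(C2*airyai(5^(1/3)*x) + C3*airybi(5^(1/3)*x), x)


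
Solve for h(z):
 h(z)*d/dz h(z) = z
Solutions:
 h(z) = -sqrt(C1 + z^2)
 h(z) = sqrt(C1 + z^2)


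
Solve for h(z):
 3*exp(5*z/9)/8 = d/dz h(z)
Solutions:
 h(z) = C1 + 27*exp(5*z/9)/40


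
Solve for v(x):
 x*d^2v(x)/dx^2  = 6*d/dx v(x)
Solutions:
 v(x) = C1 + C2*x^7


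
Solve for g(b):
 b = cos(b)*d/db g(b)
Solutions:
 g(b) = C1 + Integral(b/cos(b), b)


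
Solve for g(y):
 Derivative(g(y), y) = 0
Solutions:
 g(y) = C1


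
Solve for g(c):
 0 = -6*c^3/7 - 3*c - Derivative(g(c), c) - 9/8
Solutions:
 g(c) = C1 - 3*c^4/14 - 3*c^2/2 - 9*c/8


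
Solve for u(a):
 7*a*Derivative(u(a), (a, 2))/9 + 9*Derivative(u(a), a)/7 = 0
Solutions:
 u(a) = C1 + C2/a^(32/49)


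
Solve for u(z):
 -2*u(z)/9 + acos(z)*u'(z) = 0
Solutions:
 u(z) = C1*exp(2*Integral(1/acos(z), z)/9)


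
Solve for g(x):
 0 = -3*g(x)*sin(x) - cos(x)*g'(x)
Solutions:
 g(x) = C1*cos(x)^3


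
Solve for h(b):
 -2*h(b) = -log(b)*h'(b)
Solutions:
 h(b) = C1*exp(2*li(b))


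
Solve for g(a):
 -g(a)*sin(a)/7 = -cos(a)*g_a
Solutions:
 g(a) = C1/cos(a)^(1/7)


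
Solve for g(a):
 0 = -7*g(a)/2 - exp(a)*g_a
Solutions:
 g(a) = C1*exp(7*exp(-a)/2)


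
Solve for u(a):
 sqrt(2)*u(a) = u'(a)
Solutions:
 u(a) = C1*exp(sqrt(2)*a)


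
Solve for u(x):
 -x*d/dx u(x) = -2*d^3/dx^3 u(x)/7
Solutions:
 u(x) = C1 + Integral(C2*airyai(2^(2/3)*7^(1/3)*x/2) + C3*airybi(2^(2/3)*7^(1/3)*x/2), x)


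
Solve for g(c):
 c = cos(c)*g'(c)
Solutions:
 g(c) = C1 + Integral(c/cos(c), c)


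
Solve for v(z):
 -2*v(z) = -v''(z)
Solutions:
 v(z) = C1*exp(-sqrt(2)*z) + C2*exp(sqrt(2)*z)


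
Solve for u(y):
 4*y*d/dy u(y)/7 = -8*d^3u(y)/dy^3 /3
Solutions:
 u(y) = C1 + Integral(C2*airyai(-14^(2/3)*3^(1/3)*y/14) + C3*airybi(-14^(2/3)*3^(1/3)*y/14), y)


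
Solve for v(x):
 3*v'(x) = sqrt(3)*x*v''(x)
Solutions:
 v(x) = C1 + C2*x^(1 + sqrt(3))


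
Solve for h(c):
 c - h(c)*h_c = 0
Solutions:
 h(c) = -sqrt(C1 + c^2)
 h(c) = sqrt(C1 + c^2)


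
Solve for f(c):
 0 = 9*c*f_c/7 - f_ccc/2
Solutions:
 f(c) = C1 + Integral(C2*airyai(18^(1/3)*7^(2/3)*c/7) + C3*airybi(18^(1/3)*7^(2/3)*c/7), c)


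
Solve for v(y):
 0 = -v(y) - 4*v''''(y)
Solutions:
 v(y) = (C1*sin(y/2) + C2*cos(y/2))*exp(-y/2) + (C3*sin(y/2) + C4*cos(y/2))*exp(y/2)


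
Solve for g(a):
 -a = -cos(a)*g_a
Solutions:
 g(a) = C1 + Integral(a/cos(a), a)


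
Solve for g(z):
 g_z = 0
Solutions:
 g(z) = C1


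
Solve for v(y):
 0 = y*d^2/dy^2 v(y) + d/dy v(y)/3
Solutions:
 v(y) = C1 + C2*y^(2/3)


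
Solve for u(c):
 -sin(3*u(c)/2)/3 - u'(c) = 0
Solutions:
 u(c) = -2*acos((-C1 - exp(c))/(C1 - exp(c)))/3 + 4*pi/3
 u(c) = 2*acos((-C1 - exp(c))/(C1 - exp(c)))/3


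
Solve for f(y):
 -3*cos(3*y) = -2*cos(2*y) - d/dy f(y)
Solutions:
 f(y) = C1 - sin(2*y) + sin(3*y)


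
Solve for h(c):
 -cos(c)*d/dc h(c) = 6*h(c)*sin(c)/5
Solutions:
 h(c) = C1*cos(c)^(6/5)


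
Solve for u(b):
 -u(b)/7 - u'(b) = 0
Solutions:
 u(b) = C1*exp(-b/7)


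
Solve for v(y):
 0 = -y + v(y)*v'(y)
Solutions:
 v(y) = -sqrt(C1 + y^2)
 v(y) = sqrt(C1 + y^2)


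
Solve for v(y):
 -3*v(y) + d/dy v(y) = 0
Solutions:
 v(y) = C1*exp(3*y)


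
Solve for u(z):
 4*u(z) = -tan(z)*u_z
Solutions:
 u(z) = C1/sin(z)^4


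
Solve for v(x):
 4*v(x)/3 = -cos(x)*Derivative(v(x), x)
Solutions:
 v(x) = C1*(sin(x) - 1)^(2/3)/(sin(x) + 1)^(2/3)


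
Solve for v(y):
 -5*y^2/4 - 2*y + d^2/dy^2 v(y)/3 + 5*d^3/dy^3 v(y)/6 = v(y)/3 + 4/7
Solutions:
 v(y) = C1*exp(-y*(4/(15*sqrt(1977) + 667)^(1/3) + 4 + (15*sqrt(1977) + 667)^(1/3))/30)*sin(sqrt(3)*y*(-(15*sqrt(1977) + 667)^(1/3) + 4/(15*sqrt(1977) + 667)^(1/3))/30) + C2*exp(-y*(4/(15*sqrt(1977) + 667)^(1/3) + 4 + (15*sqrt(1977) + 667)^(1/3))/30)*cos(sqrt(3)*y*(-(15*sqrt(1977) + 667)^(1/3) + 4/(15*sqrt(1977) + 667)^(1/3))/30) + C3*exp(y*(-2 + 4/(15*sqrt(1977) + 667)^(1/3) + (15*sqrt(1977) + 667)^(1/3))/15) - 15*y^2/4 - 6*y - 129/14


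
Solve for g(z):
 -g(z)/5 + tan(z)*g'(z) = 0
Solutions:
 g(z) = C1*sin(z)^(1/5)


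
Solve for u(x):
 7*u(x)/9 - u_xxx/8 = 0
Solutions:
 u(x) = C3*exp(2*21^(1/3)*x/3) + (C1*sin(3^(5/6)*7^(1/3)*x/3) + C2*cos(3^(5/6)*7^(1/3)*x/3))*exp(-21^(1/3)*x/3)


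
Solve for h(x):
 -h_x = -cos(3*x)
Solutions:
 h(x) = C1 + sin(3*x)/3


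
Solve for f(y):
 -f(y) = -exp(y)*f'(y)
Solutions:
 f(y) = C1*exp(-exp(-y))


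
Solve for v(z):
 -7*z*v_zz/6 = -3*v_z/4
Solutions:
 v(z) = C1 + C2*z^(23/14)


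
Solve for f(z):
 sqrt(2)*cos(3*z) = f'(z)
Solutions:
 f(z) = C1 + sqrt(2)*sin(3*z)/3


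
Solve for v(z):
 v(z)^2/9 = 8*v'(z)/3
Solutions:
 v(z) = -24/(C1 + z)


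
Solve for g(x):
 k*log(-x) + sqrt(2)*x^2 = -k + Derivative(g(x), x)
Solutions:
 g(x) = C1 + k*x*log(-x) + sqrt(2)*x^3/3


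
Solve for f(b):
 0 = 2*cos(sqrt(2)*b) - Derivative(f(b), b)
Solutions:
 f(b) = C1 + sqrt(2)*sin(sqrt(2)*b)


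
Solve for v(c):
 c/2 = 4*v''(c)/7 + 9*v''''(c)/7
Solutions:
 v(c) = C1 + C2*c + C3*sin(2*c/3) + C4*cos(2*c/3) + 7*c^3/48


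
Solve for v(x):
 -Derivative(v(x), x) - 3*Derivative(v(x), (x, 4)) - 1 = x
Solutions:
 v(x) = C1 + C4*exp(-3^(2/3)*x/3) - x^2/2 - x + (C2*sin(3^(1/6)*x/2) + C3*cos(3^(1/6)*x/2))*exp(3^(2/3)*x/6)


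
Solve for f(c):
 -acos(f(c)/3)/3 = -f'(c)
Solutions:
 Integral(1/acos(_y/3), (_y, f(c))) = C1 + c/3


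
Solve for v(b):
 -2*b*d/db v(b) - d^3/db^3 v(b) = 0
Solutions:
 v(b) = C1 + Integral(C2*airyai(-2^(1/3)*b) + C3*airybi(-2^(1/3)*b), b)


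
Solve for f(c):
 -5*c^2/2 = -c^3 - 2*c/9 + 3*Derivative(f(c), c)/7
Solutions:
 f(c) = C1 + 7*c^4/12 - 35*c^3/18 + 7*c^2/27


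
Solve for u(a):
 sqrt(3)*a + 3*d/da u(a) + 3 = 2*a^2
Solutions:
 u(a) = C1 + 2*a^3/9 - sqrt(3)*a^2/6 - a


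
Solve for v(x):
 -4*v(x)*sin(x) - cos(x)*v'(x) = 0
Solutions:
 v(x) = C1*cos(x)^4


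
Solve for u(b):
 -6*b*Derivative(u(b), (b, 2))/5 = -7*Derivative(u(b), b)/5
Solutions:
 u(b) = C1 + C2*b^(13/6)


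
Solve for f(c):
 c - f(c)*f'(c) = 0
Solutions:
 f(c) = -sqrt(C1 + c^2)
 f(c) = sqrt(C1 + c^2)


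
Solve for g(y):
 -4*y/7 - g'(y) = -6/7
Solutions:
 g(y) = C1 - 2*y^2/7 + 6*y/7


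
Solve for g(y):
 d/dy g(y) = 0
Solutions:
 g(y) = C1


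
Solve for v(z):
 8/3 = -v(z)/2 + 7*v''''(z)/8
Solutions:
 v(z) = C1*exp(-sqrt(2)*7^(3/4)*z/7) + C2*exp(sqrt(2)*7^(3/4)*z/7) + C3*sin(sqrt(2)*7^(3/4)*z/7) + C4*cos(sqrt(2)*7^(3/4)*z/7) - 16/3


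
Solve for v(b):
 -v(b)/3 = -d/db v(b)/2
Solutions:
 v(b) = C1*exp(2*b/3)


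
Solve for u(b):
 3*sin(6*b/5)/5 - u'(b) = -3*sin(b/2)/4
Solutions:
 u(b) = C1 - 3*cos(b/2)/2 - cos(6*b/5)/2


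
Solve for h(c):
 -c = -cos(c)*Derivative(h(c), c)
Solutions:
 h(c) = C1 + Integral(c/cos(c), c)


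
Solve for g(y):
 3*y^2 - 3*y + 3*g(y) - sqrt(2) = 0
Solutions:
 g(y) = -y^2 + y + sqrt(2)/3


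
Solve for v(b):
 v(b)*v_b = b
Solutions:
 v(b) = -sqrt(C1 + b^2)
 v(b) = sqrt(C1 + b^2)


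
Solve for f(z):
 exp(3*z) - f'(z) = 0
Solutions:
 f(z) = C1 + exp(3*z)/3


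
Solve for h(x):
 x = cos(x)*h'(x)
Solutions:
 h(x) = C1 + Integral(x/cos(x), x)


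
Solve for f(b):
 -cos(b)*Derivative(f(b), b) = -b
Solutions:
 f(b) = C1 + Integral(b/cos(b), b)


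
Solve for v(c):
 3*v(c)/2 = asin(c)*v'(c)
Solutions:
 v(c) = C1*exp(3*Integral(1/asin(c), c)/2)


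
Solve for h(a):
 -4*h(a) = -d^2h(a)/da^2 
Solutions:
 h(a) = C1*exp(-2*a) + C2*exp(2*a)


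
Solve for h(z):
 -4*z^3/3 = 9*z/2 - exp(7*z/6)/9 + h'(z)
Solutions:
 h(z) = C1 - z^4/3 - 9*z^2/4 + 2*exp(7*z/6)/21


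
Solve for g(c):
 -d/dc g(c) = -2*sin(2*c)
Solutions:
 g(c) = C1 - cos(2*c)


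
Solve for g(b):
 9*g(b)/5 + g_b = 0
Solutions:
 g(b) = C1*exp(-9*b/5)


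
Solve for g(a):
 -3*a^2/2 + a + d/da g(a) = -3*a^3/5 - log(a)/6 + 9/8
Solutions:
 g(a) = C1 - 3*a^4/20 + a^3/2 - a^2/2 - a*log(a)/6 + 31*a/24


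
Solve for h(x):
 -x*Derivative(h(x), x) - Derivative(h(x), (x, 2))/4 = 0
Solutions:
 h(x) = C1 + C2*erf(sqrt(2)*x)


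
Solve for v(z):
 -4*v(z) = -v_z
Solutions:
 v(z) = C1*exp(4*z)


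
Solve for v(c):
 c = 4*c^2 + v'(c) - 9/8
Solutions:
 v(c) = C1 - 4*c^3/3 + c^2/2 + 9*c/8


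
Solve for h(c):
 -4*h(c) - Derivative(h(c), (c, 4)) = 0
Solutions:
 h(c) = (C1*sin(c) + C2*cos(c))*exp(-c) + (C3*sin(c) + C4*cos(c))*exp(c)


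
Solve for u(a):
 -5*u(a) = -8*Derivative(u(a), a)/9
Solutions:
 u(a) = C1*exp(45*a/8)


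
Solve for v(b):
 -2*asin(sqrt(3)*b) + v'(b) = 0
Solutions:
 v(b) = C1 + 2*b*asin(sqrt(3)*b) + 2*sqrt(3)*sqrt(1 - 3*b^2)/3


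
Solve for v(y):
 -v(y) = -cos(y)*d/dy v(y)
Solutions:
 v(y) = C1*sqrt(sin(y) + 1)/sqrt(sin(y) - 1)


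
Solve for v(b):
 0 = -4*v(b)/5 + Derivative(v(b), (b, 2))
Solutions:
 v(b) = C1*exp(-2*sqrt(5)*b/5) + C2*exp(2*sqrt(5)*b/5)


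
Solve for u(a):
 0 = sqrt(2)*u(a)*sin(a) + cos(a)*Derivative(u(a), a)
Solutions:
 u(a) = C1*cos(a)^(sqrt(2))


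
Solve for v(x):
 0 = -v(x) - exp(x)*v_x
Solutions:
 v(x) = C1*exp(exp(-x))


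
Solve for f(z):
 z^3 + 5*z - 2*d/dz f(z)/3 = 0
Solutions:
 f(z) = C1 + 3*z^4/8 + 15*z^2/4


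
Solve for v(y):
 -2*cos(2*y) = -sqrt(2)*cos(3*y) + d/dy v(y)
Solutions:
 v(y) = C1 - sin(2*y) + sqrt(2)*sin(3*y)/3


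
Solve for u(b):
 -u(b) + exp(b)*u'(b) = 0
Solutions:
 u(b) = C1*exp(-exp(-b))


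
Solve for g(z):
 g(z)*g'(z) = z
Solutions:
 g(z) = -sqrt(C1 + z^2)
 g(z) = sqrt(C1 + z^2)


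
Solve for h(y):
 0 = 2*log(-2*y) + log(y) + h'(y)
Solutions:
 h(y) = C1 - 3*y*log(y) + y*(-2*log(2) + 3 - 2*I*pi)


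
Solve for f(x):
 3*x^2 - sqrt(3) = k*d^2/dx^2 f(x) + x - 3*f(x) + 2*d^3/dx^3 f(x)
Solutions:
 f(x) = C1*exp(-x*(k^2/(k^3 + sqrt(-k^6 + (k^3 - 162)^2) - 162)^(1/3) + k + (k^3 + sqrt(-k^6 + (k^3 - 162)^2) - 162)^(1/3))/6) + C2*exp(x*(-4*k^2/((-1 + sqrt(3)*I)*(k^3 + sqrt(-k^6 + (k^3 - 162)^2) - 162)^(1/3)) - 2*k + (k^3 + sqrt(-k^6 + (k^3 - 162)^2) - 162)^(1/3) - sqrt(3)*I*(k^3 + sqrt(-k^6 + (k^3 - 162)^2) - 162)^(1/3))/12) + C3*exp(x*(4*k^2/((1 + sqrt(3)*I)*(k^3 + sqrt(-k^6 + (k^3 - 162)^2) - 162)^(1/3)) - 2*k + (k^3 + sqrt(-k^6 + (k^3 - 162)^2) - 162)^(1/3) + sqrt(3)*I*(k^3 + sqrt(-k^6 + (k^3 - 162)^2) - 162)^(1/3))/12) - 2*k/3 - x^2 + x/3 + sqrt(3)/3


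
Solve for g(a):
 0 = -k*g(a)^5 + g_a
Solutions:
 g(a) = -(-1/(C1 + 4*a*k))^(1/4)
 g(a) = (-1/(C1 + 4*a*k))^(1/4)
 g(a) = -I*(-1/(C1 + 4*a*k))^(1/4)
 g(a) = I*(-1/(C1 + 4*a*k))^(1/4)


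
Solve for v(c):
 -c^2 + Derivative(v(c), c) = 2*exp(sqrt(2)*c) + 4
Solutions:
 v(c) = C1 + c^3/3 + 4*c + sqrt(2)*exp(sqrt(2)*c)


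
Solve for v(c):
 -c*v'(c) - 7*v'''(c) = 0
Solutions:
 v(c) = C1 + Integral(C2*airyai(-7^(2/3)*c/7) + C3*airybi(-7^(2/3)*c/7), c)


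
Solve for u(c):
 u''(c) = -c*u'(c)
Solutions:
 u(c) = C1 + C2*erf(sqrt(2)*c/2)


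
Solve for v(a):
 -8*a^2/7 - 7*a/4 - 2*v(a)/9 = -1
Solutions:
 v(a) = -36*a^2/7 - 63*a/8 + 9/2


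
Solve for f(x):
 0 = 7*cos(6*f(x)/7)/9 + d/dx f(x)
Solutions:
 7*x/9 - 7*log(sin(6*f(x)/7) - 1)/12 + 7*log(sin(6*f(x)/7) + 1)/12 = C1


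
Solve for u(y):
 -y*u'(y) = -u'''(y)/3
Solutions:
 u(y) = C1 + Integral(C2*airyai(3^(1/3)*y) + C3*airybi(3^(1/3)*y), y)


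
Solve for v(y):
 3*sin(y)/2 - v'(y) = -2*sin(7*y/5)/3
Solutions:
 v(y) = C1 - 3*cos(y)/2 - 10*cos(7*y/5)/21


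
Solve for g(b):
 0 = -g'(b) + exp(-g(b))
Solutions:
 g(b) = log(C1 + b)


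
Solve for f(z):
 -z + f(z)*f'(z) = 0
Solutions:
 f(z) = -sqrt(C1 + z^2)
 f(z) = sqrt(C1 + z^2)


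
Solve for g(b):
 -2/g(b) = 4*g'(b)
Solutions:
 g(b) = -sqrt(C1 - b)
 g(b) = sqrt(C1 - b)


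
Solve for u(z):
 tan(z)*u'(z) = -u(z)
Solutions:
 u(z) = C1/sin(z)


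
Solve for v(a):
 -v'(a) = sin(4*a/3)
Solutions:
 v(a) = C1 + 3*cos(4*a/3)/4


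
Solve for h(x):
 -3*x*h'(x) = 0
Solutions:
 h(x) = C1


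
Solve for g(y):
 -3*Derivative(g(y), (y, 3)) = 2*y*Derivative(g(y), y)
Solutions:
 g(y) = C1 + Integral(C2*airyai(-2^(1/3)*3^(2/3)*y/3) + C3*airybi(-2^(1/3)*3^(2/3)*y/3), y)


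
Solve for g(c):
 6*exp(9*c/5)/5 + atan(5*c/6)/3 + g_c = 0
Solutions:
 g(c) = C1 - c*atan(5*c/6)/3 - 2*exp(9*c/5)/3 + log(25*c^2 + 36)/5


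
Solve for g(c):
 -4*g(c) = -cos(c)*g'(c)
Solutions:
 g(c) = C1*(sin(c)^2 + 2*sin(c) + 1)/(sin(c)^2 - 2*sin(c) + 1)


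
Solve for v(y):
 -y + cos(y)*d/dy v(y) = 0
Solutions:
 v(y) = C1 + Integral(y/cos(y), y)


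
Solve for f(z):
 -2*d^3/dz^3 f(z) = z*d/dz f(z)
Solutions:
 f(z) = C1 + Integral(C2*airyai(-2^(2/3)*z/2) + C3*airybi(-2^(2/3)*z/2), z)


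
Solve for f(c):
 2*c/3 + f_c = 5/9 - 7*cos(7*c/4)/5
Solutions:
 f(c) = C1 - c^2/3 + 5*c/9 - 4*sin(7*c/4)/5


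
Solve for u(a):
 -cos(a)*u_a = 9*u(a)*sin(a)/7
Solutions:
 u(a) = C1*cos(a)^(9/7)


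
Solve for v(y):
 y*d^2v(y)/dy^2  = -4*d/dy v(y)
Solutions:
 v(y) = C1 + C2/y^3


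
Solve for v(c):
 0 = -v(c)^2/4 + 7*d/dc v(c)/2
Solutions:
 v(c) = -14/(C1 + c)


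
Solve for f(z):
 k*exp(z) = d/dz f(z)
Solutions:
 f(z) = C1 + k*exp(z)


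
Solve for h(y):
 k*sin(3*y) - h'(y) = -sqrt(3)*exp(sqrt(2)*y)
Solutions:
 h(y) = C1 - k*cos(3*y)/3 + sqrt(6)*exp(sqrt(2)*y)/2


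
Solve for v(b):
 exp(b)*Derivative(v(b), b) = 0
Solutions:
 v(b) = C1


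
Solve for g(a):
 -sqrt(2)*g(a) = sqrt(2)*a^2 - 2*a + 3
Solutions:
 g(a) = -a^2 + sqrt(2)*a - 3*sqrt(2)/2


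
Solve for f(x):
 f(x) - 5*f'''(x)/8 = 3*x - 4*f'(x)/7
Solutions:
 f(x) = C1*exp(-x*(16*22050^(1/3)/(sqrt(4646985) + 2205)^(1/3) + 420^(1/3)*(sqrt(4646985) + 2205)^(1/3))/210)*sin(3^(1/6)*x*(-140^(1/3)*3^(2/3)*(sqrt(4646985) + 2205)^(1/3) + 48*2450^(1/3)/(sqrt(4646985) + 2205)^(1/3))/210) + C2*exp(-x*(16*22050^(1/3)/(sqrt(4646985) + 2205)^(1/3) + 420^(1/3)*(sqrt(4646985) + 2205)^(1/3))/210)*cos(3^(1/6)*x*(-140^(1/3)*3^(2/3)*(sqrt(4646985) + 2205)^(1/3) + 48*2450^(1/3)/(sqrt(4646985) + 2205)^(1/3))/210) + C3*exp(x*(16*22050^(1/3)/(sqrt(4646985) + 2205)^(1/3) + 420^(1/3)*(sqrt(4646985) + 2205)^(1/3))/105) + 3*x - 12/7


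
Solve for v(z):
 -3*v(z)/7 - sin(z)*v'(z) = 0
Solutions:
 v(z) = C1*(cos(z) + 1)^(3/14)/(cos(z) - 1)^(3/14)


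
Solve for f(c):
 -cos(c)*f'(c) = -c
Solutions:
 f(c) = C1 + Integral(c/cos(c), c)


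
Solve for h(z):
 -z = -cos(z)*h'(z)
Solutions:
 h(z) = C1 + Integral(z/cos(z), z)


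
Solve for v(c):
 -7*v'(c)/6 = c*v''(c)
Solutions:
 v(c) = C1 + C2/c^(1/6)


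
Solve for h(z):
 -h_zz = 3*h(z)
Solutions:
 h(z) = C1*sin(sqrt(3)*z) + C2*cos(sqrt(3)*z)


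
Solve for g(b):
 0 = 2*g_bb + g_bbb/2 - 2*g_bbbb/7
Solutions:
 g(b) = C1 + C2*b + C3*exp(b*(7 - sqrt(497))/8) + C4*exp(b*(7 + sqrt(497))/8)


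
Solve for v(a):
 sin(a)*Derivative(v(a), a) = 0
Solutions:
 v(a) = C1


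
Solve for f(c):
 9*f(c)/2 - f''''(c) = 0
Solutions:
 f(c) = C1*exp(-2^(3/4)*sqrt(3)*c/2) + C2*exp(2^(3/4)*sqrt(3)*c/2) + C3*sin(2^(3/4)*sqrt(3)*c/2) + C4*cos(2^(3/4)*sqrt(3)*c/2)


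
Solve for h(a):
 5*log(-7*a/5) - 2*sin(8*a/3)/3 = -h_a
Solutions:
 h(a) = C1 - 5*a*log(-a) - 5*a*log(7) + 5*a + 5*a*log(5) - cos(8*a/3)/4


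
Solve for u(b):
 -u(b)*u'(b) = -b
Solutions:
 u(b) = -sqrt(C1 + b^2)
 u(b) = sqrt(C1 + b^2)


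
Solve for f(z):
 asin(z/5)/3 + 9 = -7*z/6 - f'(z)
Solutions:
 f(z) = C1 - 7*z^2/12 - z*asin(z/5)/3 - 9*z - sqrt(25 - z^2)/3


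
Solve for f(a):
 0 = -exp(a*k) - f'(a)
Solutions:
 f(a) = C1 - exp(a*k)/k


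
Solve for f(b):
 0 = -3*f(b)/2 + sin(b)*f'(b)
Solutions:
 f(b) = C1*(cos(b) - 1)^(3/4)/(cos(b) + 1)^(3/4)


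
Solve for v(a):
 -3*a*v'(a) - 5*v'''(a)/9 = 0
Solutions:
 v(a) = C1 + Integral(C2*airyai(-3*5^(2/3)*a/5) + C3*airybi(-3*5^(2/3)*a/5), a)


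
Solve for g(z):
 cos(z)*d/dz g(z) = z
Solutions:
 g(z) = C1 + Integral(z/cos(z), z)


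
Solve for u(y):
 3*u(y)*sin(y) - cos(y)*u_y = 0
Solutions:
 u(y) = C1/cos(y)^3


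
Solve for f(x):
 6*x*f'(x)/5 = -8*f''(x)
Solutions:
 f(x) = C1 + C2*erf(sqrt(30)*x/20)


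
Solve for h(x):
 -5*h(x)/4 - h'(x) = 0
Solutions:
 h(x) = C1*exp(-5*x/4)


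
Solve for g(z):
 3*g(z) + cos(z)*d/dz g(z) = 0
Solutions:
 g(z) = C1*(sin(z) - 1)^(3/2)/(sin(z) + 1)^(3/2)


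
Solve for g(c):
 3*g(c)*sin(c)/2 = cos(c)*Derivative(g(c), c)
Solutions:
 g(c) = C1/cos(c)^(3/2)


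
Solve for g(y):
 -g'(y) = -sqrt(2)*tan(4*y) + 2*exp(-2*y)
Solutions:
 g(y) = C1 + sqrt(2)*log(tan(4*y)^2 + 1)/8 + exp(-2*y)


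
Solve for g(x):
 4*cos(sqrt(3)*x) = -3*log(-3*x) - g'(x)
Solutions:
 g(x) = C1 - 3*x*log(-x) - 3*x*log(3) + 3*x - 4*sqrt(3)*sin(sqrt(3)*x)/3
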